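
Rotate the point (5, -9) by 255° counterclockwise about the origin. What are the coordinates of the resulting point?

Rotation matrix for 255°: [[cos 255°, -sin 255°], [sin 255°, cos 255°]] ≈ [[-0.258819, 0.965926], [-0.965926, -0.258819]]
[[-0.258819, 0.965926], [-0.965926, -0.258819]] × [5, -9]ᵀ ≈ [-9.9874, -2.5003]ᵀ
Result: (-9.9874, -2.5003)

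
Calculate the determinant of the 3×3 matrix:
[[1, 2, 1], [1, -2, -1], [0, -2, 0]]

Expansion along first row:
det = 1·det([[-2,-1],[-2,0]]) - 2·det([[1,-1],[0,0]]) + 1·det([[1,-2],[0,-2]])
    = 1·(-2·0 - -1·-2) - 2·(1·0 - -1·0) + 1·(1·-2 - -2·0)
    = 1·-2 - 2·0 + 1·-2
    = -2 + 0 + -2 = -4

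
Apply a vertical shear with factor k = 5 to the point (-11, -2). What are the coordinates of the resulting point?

Shear matrix for vertical shear with factor k = 5:
[[1, 0], [5, 1]]
Result: (-11, -2) → (-11, -57)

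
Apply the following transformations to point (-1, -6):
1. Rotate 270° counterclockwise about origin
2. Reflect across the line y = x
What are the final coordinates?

Step 1: Rotate 270° → (-6, 1)
Step 2: Reflect across line y = x → (1, -6)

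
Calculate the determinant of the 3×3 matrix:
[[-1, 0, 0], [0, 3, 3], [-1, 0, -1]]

Expansion along first row:
det = -1·det([[3,3],[0,-1]]) - 0·det([[0,3],[-1,-1]]) + 0·det([[0,3],[-1,0]])
    = -1·(3·-1 - 3·0) - 0·(0·-1 - 3·-1) + 0·(0·0 - 3·-1)
    = -1·-3 - 0·3 + 0·3
    = 3 + 0 + 0 = 3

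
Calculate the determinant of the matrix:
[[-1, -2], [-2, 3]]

For a 2×2 matrix [[a, b], [c, d]], det = ad - bc
det = (-1)(3) - (-2)(-2) = -3 - 4 = -7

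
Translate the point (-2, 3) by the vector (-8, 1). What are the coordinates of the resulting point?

Translation by (-8, 1) (homogeneous matrix [[1, 0, -8], [0, 1, 1], [0, 0, 1]]):
x' = -2 + -8 = -10
y' = 3 + 1 = 4
Result: (-10, 4)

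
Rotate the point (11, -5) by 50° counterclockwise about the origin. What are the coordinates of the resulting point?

Rotation matrix for 50°: [[cos 50°, -sin 50°], [sin 50°, cos 50°]] ≈ [[0.642788, -0.766044], [0.766044, 0.642788]]
[[0.642788, -0.766044], [0.766044, 0.642788]] × [11, -5]ᵀ ≈ [10.9009, 5.2126]ᵀ
Result: (10.9009, 5.2126)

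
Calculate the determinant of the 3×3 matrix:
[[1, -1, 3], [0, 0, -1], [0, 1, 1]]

Expansion along first row:
det = 1·det([[0,-1],[1,1]]) - -1·det([[0,-1],[0,1]]) + 3·det([[0,0],[0,1]])
    = 1·(0·1 - -1·1) - -1·(0·1 - -1·0) + 3·(0·1 - 0·0)
    = 1·1 - -1·0 + 3·0
    = 1 + 0 + 0 = 1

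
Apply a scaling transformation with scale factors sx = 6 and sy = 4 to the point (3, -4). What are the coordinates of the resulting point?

Scaling matrix:
[[6, 0], [0, 4]]
Result: (3 × 6, -4 × 4) = (18, -16)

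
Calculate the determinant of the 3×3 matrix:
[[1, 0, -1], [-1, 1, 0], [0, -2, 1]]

Expansion along first row:
det = 1·det([[1,0],[-2,1]]) - 0·det([[-1,0],[0,1]]) + -1·det([[-1,1],[0,-2]])
    = 1·(1·1 - 0·-2) - 0·(-1·1 - 0·0) + -1·(-1·-2 - 1·0)
    = 1·1 - 0·-1 + -1·2
    = 1 + 0 + -2 = -1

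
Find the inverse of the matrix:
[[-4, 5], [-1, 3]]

For [[a,b],[c,d]], inverse = (1/det)·[[d,-b],[-c,a]]
det = (-4)(3) - (5)(-1) = -12 - -5 = -7
Inverse = (1/-7)·[[3, -5], [1, -4]]
= [[-3/7, 5/7], [-1/7, 4/7]]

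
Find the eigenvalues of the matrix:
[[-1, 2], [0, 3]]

Characteristic equation: det(A - λI) = 0
λ² - (trace)λ + (det) = 0
trace = -1 + 3 = 2, det = (-1)(3) - (2)(0) = -3
λ² - (2)λ + (-3) = 0
λ = (2 ± √((2)² - 4·(-3))) / 2 = (2 ± √16) / 2
Solving: λ = -1, 3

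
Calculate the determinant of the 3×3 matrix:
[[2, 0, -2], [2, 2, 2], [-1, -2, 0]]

Expansion along first row:
det = 2·det([[2,2],[-2,0]]) - 0·det([[2,2],[-1,0]]) + -2·det([[2,2],[-1,-2]])
    = 2·(2·0 - 2·-2) - 0·(2·0 - 2·-1) + -2·(2·-2 - 2·-1)
    = 2·4 - 0·2 + -2·-2
    = 8 + 0 + 4 = 12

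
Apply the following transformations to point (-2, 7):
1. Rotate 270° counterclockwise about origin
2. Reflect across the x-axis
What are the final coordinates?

Step 1: Rotate 270° → (7, 2)
Step 2: Reflect across x-axis → (7, -2)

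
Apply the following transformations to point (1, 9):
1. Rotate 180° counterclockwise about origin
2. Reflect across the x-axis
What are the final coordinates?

Step 1: Rotate 180° → (-1, -9)
Step 2: Reflect across x-axis → (-1, 9)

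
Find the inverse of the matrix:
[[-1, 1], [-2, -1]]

For [[a,b],[c,d]], inverse = (1/det)·[[d,-b],[-c,a]]
det = (-1)(-1) - (1)(-2) = 1 - -2 = 3
Inverse = (1/3)·[[-1, -1], [2, -1]]
= [[-1/3, -1/3], [2/3, -1/3]]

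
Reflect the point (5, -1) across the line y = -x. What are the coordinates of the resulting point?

Reflection across line y = -x: (5, -1) → (1, -5)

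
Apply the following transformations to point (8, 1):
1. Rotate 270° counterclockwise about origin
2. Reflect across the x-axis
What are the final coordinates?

Step 1: Rotate 270° → (1, -8)
Step 2: Reflect across x-axis → (1, 8)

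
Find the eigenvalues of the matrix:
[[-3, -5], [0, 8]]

Characteristic equation: det(A - λI) = 0
λ² - (trace)λ + (det) = 0
trace = -3 + 8 = 5, det = (-3)(8) - (-5)(0) = -24
λ² - (5)λ + (-24) = 0
λ = (5 ± √((5)² - 4·(-24))) / 2 = (5 ± √121) / 2
Solving: λ = -3, 8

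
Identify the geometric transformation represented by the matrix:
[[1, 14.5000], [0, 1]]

This matrix represents: horizontal shear with factor 14.5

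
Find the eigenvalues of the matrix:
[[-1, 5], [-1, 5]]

Characteristic equation: det(A - λI) = 0
λ² - (trace)λ + (det) = 0
trace = -1 + 5 = 4, det = (-1)(5) - (5)(-1) = 0
λ² - (4)λ + (0) = 0
λ = (4 ± √((4)² - 4·(0))) / 2 = (4 ± √16) / 2
Solving: λ = 0, 4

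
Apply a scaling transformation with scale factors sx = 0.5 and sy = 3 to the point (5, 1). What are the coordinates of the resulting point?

Scaling matrix:
[[0.50, 0], [0, 3]]
Result: (5 × 0.5, 1 × 3) = (2.5, 3)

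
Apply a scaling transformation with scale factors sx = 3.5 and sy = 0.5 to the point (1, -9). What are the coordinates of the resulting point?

Scaling matrix:
[[3.50, 0], [0, 0.50]]
Result: (1 × 3.5, -9 × 0.5) = (3.5, -4.5)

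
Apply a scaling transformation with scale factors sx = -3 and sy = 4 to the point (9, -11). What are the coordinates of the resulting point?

Scaling matrix:
[[-3, 0], [0, 4]]
Result: (9 × -3, -11 × 4) = (-27, -44)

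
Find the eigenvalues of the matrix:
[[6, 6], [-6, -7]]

Characteristic equation: det(A - λI) = 0
λ² - (trace)λ + (det) = 0
trace = 6 + -7 = -1, det = (6)(-7) - (6)(-6) = -6
λ² - (-1)λ + (-6) = 0
λ = (-1 ± √((-1)² - 4·(-6))) / 2 = (-1 ± √25) / 2
Solving: λ = -3, 2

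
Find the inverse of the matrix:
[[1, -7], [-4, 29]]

For [[a,b],[c,d]], inverse = (1/det)·[[d,-b],[-c,a]]
det = (1)(29) - (-7)(-4) = 29 - 28 = 1
Inverse = [[29, 7], [4, 1]]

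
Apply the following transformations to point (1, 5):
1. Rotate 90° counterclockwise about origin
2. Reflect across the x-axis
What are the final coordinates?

Step 1: Rotate 90° → (-5, 1)
Step 2: Reflect across x-axis → (-5, -1)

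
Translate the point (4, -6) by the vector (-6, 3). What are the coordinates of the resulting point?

Translation by (-6, 3) (homogeneous matrix [[1, 0, -6], [0, 1, 3], [0, 0, 1]]):
x' = 4 + -6 = -2
y' = -6 + 3 = -3
Result: (-2, -3)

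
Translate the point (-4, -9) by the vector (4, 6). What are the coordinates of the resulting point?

Translation by (4, 6) (homogeneous matrix [[1, 0, 4], [0, 1, 6], [0, 0, 1]]):
x' = -4 + 4 = 0
y' = -9 + 6 = -3
Result: (0, -3)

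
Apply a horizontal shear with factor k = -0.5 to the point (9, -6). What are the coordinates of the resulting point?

Shear matrix for horizontal shear with factor k = -0.5:
[[1, -0.50], [0, 1]]
Result: (9, -6) → (12, -6)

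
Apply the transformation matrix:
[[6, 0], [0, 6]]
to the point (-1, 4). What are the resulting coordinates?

Matrix multiplication:
[[6, 0], [0, 6]] × [-1, 4]ᵀ
= [(6)(-1) + (0)(4), (0)(-1) + (6)(4)]ᵀ
= [-6, 24]ᵀ
Result: (-6, 24)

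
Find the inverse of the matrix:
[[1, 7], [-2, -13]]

For [[a,b],[c,d]], inverse = (1/det)·[[d,-b],[-c,a]]
det = (1)(-13) - (7)(-2) = -13 - -14 = 1
Inverse = [[-13, -7], [2, 1]]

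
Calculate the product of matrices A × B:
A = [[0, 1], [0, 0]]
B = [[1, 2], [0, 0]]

Matrix multiplication:
C[0][0] = 0×1 + 1×0 = 0
C[0][1] = 0×2 + 1×0 = 0
C[1][0] = 0×1 + 0×0 = 0
C[1][1] = 0×2 + 0×0 = 0
Result: [[0, 0], [0, 0]]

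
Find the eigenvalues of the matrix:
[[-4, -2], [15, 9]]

Characteristic equation: det(A - λI) = 0
λ² - (trace)λ + (det) = 0
trace = -4 + 9 = 5, det = (-4)(9) - (-2)(15) = -6
λ² - (5)λ + (-6) = 0
λ = (5 ± √((5)² - 4·(-6))) / 2 = (5 ± √49) / 2
Solving: λ = -1, 6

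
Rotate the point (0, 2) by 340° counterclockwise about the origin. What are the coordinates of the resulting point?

Rotation matrix for 340°: [[cos 340°, -sin 340°], [sin 340°, cos 340°]] ≈ [[0.939693, 0.342020], [-0.342020, 0.939693]]
[[0.939693, 0.342020], [-0.342020, 0.939693]] × [0, 2]ᵀ ≈ [0.6840, 1.8794]ᵀ
Result: (0.6840, 1.8794)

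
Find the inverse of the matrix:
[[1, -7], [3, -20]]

For [[a,b],[c,d]], inverse = (1/det)·[[d,-b],[-c,a]]
det = (1)(-20) - (-7)(3) = -20 - -21 = 1
Inverse = [[-20, 7], [-3, 1]]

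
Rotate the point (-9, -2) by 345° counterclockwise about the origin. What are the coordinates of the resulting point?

Rotation matrix for 345°: [[cos 345°, -sin 345°], [sin 345°, cos 345°]] ≈ [[0.965926, 0.258819], [-0.258819, 0.965926]]
[[0.965926, 0.258819], [-0.258819, 0.965926]] × [-9, -2]ᵀ ≈ [-9.2110, 0.3975]ᵀ
Result: (-9.2110, 0.3975)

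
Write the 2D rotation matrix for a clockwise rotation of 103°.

Rotation matrix formula: [[cos θ, -sin θ], [sin θ, cos θ]]
A clockwise rotation by 103° is equivalent to a counterclockwise rotation by -103°.
For θ = -103°:
cos(-103°) = -0.2250
sin(-103°) = -0.9744
Result: [[-0.2250, 0.9744], [-0.9744, -0.2250]]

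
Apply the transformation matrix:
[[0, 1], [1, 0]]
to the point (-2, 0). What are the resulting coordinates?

Matrix multiplication:
[[0, 1], [1, 0]] × [-2, 0]ᵀ
= [(0)(-2) + (1)(0), (1)(-2) + (0)(0)]ᵀ
= [0, -2]ᵀ
Result: (0, -2)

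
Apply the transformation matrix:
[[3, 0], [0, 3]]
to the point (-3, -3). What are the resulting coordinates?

Matrix multiplication:
[[3, 0], [0, 3]] × [-3, -3]ᵀ
= [(3)(-3) + (0)(-3), (0)(-3) + (3)(-3)]ᵀ
= [-9, -9]ᵀ
Result: (-9, -9)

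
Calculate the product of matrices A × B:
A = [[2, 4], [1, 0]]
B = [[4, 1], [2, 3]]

Matrix multiplication:
C[0][0] = 2×4 + 4×2 = 16
C[0][1] = 2×1 + 4×3 = 14
C[1][0] = 1×4 + 0×2 = 4
C[1][1] = 1×1 + 0×3 = 1
Result: [[16, 14], [4, 1]]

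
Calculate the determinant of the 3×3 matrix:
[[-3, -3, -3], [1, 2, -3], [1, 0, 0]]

Expansion along first row:
det = -3·det([[2,-3],[0,0]]) - -3·det([[1,-3],[1,0]]) + -3·det([[1,2],[1,0]])
    = -3·(2·0 - -3·0) - -3·(1·0 - -3·1) + -3·(1·0 - 2·1)
    = -3·0 - -3·3 + -3·-2
    = 0 + 9 + 6 = 15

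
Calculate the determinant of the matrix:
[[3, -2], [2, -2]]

For a 2×2 matrix [[a, b], [c, d]], det = ad - bc
det = (3)(-2) - (-2)(2) = -6 - -4 = -2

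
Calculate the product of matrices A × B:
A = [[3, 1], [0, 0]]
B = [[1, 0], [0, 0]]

Matrix multiplication:
C[0][0] = 3×1 + 1×0 = 3
C[0][1] = 3×0 + 1×0 = 0
C[1][0] = 0×1 + 0×0 = 0
C[1][1] = 0×0 + 0×0 = 0
Result: [[3, 0], [0, 0]]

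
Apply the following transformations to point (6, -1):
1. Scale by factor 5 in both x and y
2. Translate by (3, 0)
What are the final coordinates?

Step 1: Scale (6, -1) by 5 → (30, -5)
Step 2: Translate by (3, 0) → (33, -5)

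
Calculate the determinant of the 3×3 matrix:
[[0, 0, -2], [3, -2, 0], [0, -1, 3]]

Expansion along first row:
det = 0·det([[-2,0],[-1,3]]) - 0·det([[3,0],[0,3]]) + -2·det([[3,-2],[0,-1]])
    = 0·(-2·3 - 0·-1) - 0·(3·3 - 0·0) + -2·(3·-1 - -2·0)
    = 0·-6 - 0·9 + -2·-3
    = 0 + 0 + 6 = 6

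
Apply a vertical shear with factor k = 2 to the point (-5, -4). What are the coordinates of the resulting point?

Shear matrix for vertical shear with factor k = 2:
[[1, 0], [2, 1]]
Result: (-5, -4) → (-5, -14)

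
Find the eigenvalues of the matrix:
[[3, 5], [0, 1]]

Characteristic equation: det(A - λI) = 0
λ² - (trace)λ + (det) = 0
trace = 3 + 1 = 4, det = (3)(1) - (5)(0) = 3
λ² - (4)λ + (3) = 0
λ = (4 ± √((4)² - 4·(3))) / 2 = (4 ± √4) / 2
Solving: λ = 1, 3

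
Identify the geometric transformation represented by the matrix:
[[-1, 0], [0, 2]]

This matrix represents: non-uniform scaling by sx = -1, sy = 2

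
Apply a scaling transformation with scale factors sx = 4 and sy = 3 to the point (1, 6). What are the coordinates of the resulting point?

Scaling matrix:
[[4, 0], [0, 3]]
Result: (1 × 4, 6 × 3) = (4, 18)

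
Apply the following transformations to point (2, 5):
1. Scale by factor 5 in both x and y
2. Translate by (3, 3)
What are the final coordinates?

Step 1: Scale (2, 5) by 5 → (10, 25)
Step 2: Translate by (3, 3) → (13, 28)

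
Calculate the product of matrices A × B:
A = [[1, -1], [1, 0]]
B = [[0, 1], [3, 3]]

Matrix multiplication:
C[0][0] = 1×0 + -1×3 = -3
C[0][1] = 1×1 + -1×3 = -2
C[1][0] = 1×0 + 0×3 = 0
C[1][1] = 1×1 + 0×3 = 1
Result: [[-3, -2], [0, 1]]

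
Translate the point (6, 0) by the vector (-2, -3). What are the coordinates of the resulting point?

Translation by (-2, -3) (homogeneous matrix [[1, 0, -2], [0, 1, -3], [0, 0, 1]]):
x' = 6 + -2 = 4
y' = 0 + -3 = -3
Result: (4, -3)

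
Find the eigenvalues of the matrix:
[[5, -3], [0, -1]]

Characteristic equation: det(A - λI) = 0
λ² - (trace)λ + (det) = 0
trace = 5 + -1 = 4, det = (5)(-1) - (-3)(0) = -5
λ² - (4)λ + (-5) = 0
λ = (4 ± √((4)² - 4·(-5))) / 2 = (4 ± √36) / 2
Solving: λ = -1, 5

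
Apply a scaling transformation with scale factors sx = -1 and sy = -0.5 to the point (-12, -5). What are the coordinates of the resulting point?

Scaling matrix:
[[-1, 0], [0, -0.50]]
Result: (-12 × -1, -5 × -0.5) = (12, 2.5)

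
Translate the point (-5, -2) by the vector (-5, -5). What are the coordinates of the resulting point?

Translation by (-5, -5) (homogeneous matrix [[1, 0, -5], [0, 1, -5], [0, 0, 1]]):
x' = -5 + -5 = -10
y' = -2 + -5 = -7
Result: (-10, -7)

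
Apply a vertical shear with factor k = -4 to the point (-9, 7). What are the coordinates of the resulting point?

Shear matrix for vertical shear with factor k = -4:
[[1, 0], [-4, 1]]
Result: (-9, 7) → (-9, 43)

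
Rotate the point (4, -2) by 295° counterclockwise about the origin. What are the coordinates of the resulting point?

Rotation matrix for 295°: [[cos 295°, -sin 295°], [sin 295°, cos 295°]] ≈ [[0.422618, 0.906308], [-0.906308, 0.422618]]
[[0.422618, 0.906308], [-0.906308, 0.422618]] × [4, -2]ᵀ ≈ [-0.1221, -4.4705]ᵀ
Result: (-0.1221, -4.4705)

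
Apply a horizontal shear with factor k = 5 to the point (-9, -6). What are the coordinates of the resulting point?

Shear matrix for horizontal shear with factor k = 5:
[[1, 5], [0, 1]]
Result: (-9, -6) → (-39, -6)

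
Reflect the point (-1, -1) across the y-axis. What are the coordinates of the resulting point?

Reflection across y-axis: (-1, -1) → (1, -1)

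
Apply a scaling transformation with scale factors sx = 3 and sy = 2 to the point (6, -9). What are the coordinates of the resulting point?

Scaling matrix:
[[3, 0], [0, 2]]
Result: (6 × 3, -9 × 2) = (18, -18)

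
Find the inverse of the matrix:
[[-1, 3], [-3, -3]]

For [[a,b],[c,d]], inverse = (1/det)·[[d,-b],[-c,a]]
det = (-1)(-3) - (3)(-3) = 3 - -9 = 12
Inverse = (1/12)·[[-3, -3], [3, -1]]
= [[-1/4, -1/4], [1/4, -1/12]]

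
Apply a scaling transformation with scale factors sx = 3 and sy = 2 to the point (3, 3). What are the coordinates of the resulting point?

Scaling matrix:
[[3, 0], [0, 2]]
Result: (3 × 3, 3 × 2) = (9, 6)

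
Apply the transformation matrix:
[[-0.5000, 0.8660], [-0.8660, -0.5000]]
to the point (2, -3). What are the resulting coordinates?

Matrix multiplication:
[[-0.5000, 0.8660], [-0.8660, -0.5000]] × [2, -3]ᵀ
= [(-0.5000)(2) + (0.8660)(-3), (-0.8660)(2) + (-0.5000)(-3)]ᵀ
= [-3.5980, -0.2320]ᵀ
Result: (-3.5980, -0.2320)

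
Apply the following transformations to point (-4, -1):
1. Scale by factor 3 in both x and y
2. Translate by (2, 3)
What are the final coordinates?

Step 1: Scale (-4, -1) by 3 → (-12, -3)
Step 2: Translate by (2, 3) → (-10, 0)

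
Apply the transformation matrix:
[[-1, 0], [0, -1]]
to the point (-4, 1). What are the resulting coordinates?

Matrix multiplication:
[[-1, 0], [0, -1]] × [-4, 1]ᵀ
= [(-1)(-4) + (0)(1), (0)(-4) + (-1)(1)]ᵀ
= [4, -1]ᵀ
Result: (4, -1)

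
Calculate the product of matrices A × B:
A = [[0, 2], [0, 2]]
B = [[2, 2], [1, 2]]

Matrix multiplication:
C[0][0] = 0×2 + 2×1 = 2
C[0][1] = 0×2 + 2×2 = 4
C[1][0] = 0×2 + 2×1 = 2
C[1][1] = 0×2 + 2×2 = 4
Result: [[2, 4], [2, 4]]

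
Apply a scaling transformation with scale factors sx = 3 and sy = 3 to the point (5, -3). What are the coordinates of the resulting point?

Scaling matrix:
[[3, 0], [0, 3]]
Result: (5 × 3, -3 × 3) = (15, -9)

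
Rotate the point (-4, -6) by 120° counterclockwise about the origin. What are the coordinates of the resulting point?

Rotation matrix for 120°: [[cos 120°, -sin 120°], [sin 120°, cos 120°]] ≈ [[-0.500000, -0.866025], [0.866025, -0.500000]]
[[-0.500000, -0.866025], [0.866025, -0.500000]] × [-4, -6]ᵀ ≈ [7.1962, -0.4641]ᵀ
Result: (7.1962, -0.4641)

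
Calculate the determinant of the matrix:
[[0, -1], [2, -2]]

For a 2×2 matrix [[a, b], [c, d]], det = ad - bc
det = (0)(-2) - (-1)(2) = 0 - -2 = 2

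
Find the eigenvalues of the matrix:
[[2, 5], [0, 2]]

Characteristic equation: det(A - λI) = 0
λ² - (trace)λ + (det) = 0
trace = 2 + 2 = 4, det = (2)(2) - (5)(0) = 4
λ² - (4)λ + (4) = 0
λ = (4 ± √((4)² - 4·(4))) / 2 = (4 ± √0) / 2
Solving: λ = 2, 2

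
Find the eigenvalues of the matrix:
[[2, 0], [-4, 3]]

Characteristic equation: det(A - λI) = 0
λ² - (trace)λ + (det) = 0
trace = 2 + 3 = 5, det = (2)(3) - (0)(-4) = 6
λ² - (5)λ + (6) = 0
λ = (5 ± √((5)² - 4·(6))) / 2 = (5 ± √1) / 2
Solving: λ = 2, 3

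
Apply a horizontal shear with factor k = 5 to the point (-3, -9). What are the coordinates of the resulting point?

Shear matrix for horizontal shear with factor k = 5:
[[1, 5], [0, 1]]
Result: (-3, -9) → (-48, -9)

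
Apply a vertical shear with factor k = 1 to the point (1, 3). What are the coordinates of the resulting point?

Shear matrix for vertical shear with factor k = 1:
[[1, 0], [1, 1]]
Result: (1, 3) → (1, 4)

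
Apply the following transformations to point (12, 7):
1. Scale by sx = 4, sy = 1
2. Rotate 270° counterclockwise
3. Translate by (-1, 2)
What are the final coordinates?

Step 1: Scale → (48, 7)
Step 2: Rotate 270° → (7, -48)
Step 3: Translate → (6, -46)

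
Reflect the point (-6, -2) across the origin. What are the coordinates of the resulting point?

Reflection across origin: (-6, -2) → (6, 2)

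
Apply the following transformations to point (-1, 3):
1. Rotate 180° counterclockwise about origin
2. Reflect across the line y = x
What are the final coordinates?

Step 1: Rotate 180° → (1, -3)
Step 2: Reflect across line y = x → (-3, 1)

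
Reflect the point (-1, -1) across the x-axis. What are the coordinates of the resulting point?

Reflection across x-axis: (-1, -1) → (-1, 1)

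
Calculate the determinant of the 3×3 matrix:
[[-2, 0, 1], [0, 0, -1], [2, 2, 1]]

Expansion along first row:
det = -2·det([[0,-1],[2,1]]) - 0·det([[0,-1],[2,1]]) + 1·det([[0,0],[2,2]])
    = -2·(0·1 - -1·2) - 0·(0·1 - -1·2) + 1·(0·2 - 0·2)
    = -2·2 - 0·2 + 1·0
    = -4 + 0 + 0 = -4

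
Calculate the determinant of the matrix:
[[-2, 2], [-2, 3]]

For a 2×2 matrix [[a, b], [c, d]], det = ad - bc
det = (-2)(3) - (2)(-2) = -6 - -4 = -2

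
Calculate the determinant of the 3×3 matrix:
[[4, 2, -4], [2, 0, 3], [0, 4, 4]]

Expansion along first row:
det = 4·det([[0,3],[4,4]]) - 2·det([[2,3],[0,4]]) + -4·det([[2,0],[0,4]])
    = 4·(0·4 - 3·4) - 2·(2·4 - 3·0) + -4·(2·4 - 0·0)
    = 4·-12 - 2·8 + -4·8
    = -48 + -16 + -32 = -96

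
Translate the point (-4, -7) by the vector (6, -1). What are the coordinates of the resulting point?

Translation by (6, -1) (homogeneous matrix [[1, 0, 6], [0, 1, -1], [0, 0, 1]]):
x' = -4 + 6 = 2
y' = -7 + -1 = -8
Result: (2, -8)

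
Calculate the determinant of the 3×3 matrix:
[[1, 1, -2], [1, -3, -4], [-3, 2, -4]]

Expansion along first row:
det = 1·det([[-3,-4],[2,-4]]) - 1·det([[1,-4],[-3,-4]]) + -2·det([[1,-3],[-3,2]])
    = 1·(-3·-4 - -4·2) - 1·(1·-4 - -4·-3) + -2·(1·2 - -3·-3)
    = 1·20 - 1·-16 + -2·-7
    = 20 + 16 + 14 = 50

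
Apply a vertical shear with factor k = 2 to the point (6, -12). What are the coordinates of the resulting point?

Shear matrix for vertical shear with factor k = 2:
[[1, 0], [2, 1]]
Result: (6, -12) → (6, 0)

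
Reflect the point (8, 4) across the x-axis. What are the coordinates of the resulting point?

Reflection across x-axis: (8, 4) → (8, -4)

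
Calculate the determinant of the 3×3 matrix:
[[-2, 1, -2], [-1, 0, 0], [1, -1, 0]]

Expansion along first row:
det = -2·det([[0,0],[-1,0]]) - 1·det([[-1,0],[1,0]]) + -2·det([[-1,0],[1,-1]])
    = -2·(0·0 - 0·-1) - 1·(-1·0 - 0·1) + -2·(-1·-1 - 0·1)
    = -2·0 - 1·0 + -2·1
    = 0 + 0 + -2 = -2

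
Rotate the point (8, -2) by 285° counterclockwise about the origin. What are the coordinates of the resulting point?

Rotation matrix for 285°: [[cos 285°, -sin 285°], [sin 285°, cos 285°]] ≈ [[0.258819, 0.965926], [-0.965926, 0.258819]]
[[0.258819, 0.965926], [-0.965926, 0.258819]] × [8, -2]ᵀ ≈ [0.1387, -8.2450]ᵀ
Result: (0.1387, -8.2450)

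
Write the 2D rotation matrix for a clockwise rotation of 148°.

Rotation matrix formula: [[cos θ, -sin θ], [sin θ, cos θ]]
A clockwise rotation by 148° is equivalent to a counterclockwise rotation by -148°.
For θ = -148°:
cos(-148°) = -0.8480
sin(-148°) = -0.5299
Result: [[-0.8480, 0.5299], [-0.5299, -0.8480]]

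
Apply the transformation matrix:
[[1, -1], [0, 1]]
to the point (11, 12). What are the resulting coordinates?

Matrix multiplication:
[[1, -1], [0, 1]] × [11, 12]ᵀ
= [(1)(11) + (-1)(12), (0)(11) + (1)(12)]ᵀ
= [-1, 12]ᵀ
Result: (-1, 12)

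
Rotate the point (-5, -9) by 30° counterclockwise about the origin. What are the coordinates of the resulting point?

Rotation matrix for 30°: [[cos 30°, -sin 30°], [sin 30°, cos 30°]] ≈ [[0.866025, -0.500000], [0.500000, 0.866025]]
[[0.866025, -0.500000], [0.500000, 0.866025]] × [-5, -9]ᵀ ≈ [0.1699, -10.2942]ᵀ
Result: (0.1699, -10.2942)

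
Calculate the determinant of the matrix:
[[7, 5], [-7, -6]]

For a 2×2 matrix [[a, b], [c, d]], det = ad - bc
det = (7)(-6) - (5)(-7) = -42 - -35 = -7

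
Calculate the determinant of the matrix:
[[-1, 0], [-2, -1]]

For a 2×2 matrix [[a, b], [c, d]], det = ad - bc
det = (-1)(-1) - (0)(-2) = 1 - 0 = 1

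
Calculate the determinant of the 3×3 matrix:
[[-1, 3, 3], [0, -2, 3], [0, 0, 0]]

Expansion along first row:
det = -1·det([[-2,3],[0,0]]) - 3·det([[0,3],[0,0]]) + 3·det([[0,-2],[0,0]])
    = -1·(-2·0 - 3·0) - 3·(0·0 - 3·0) + 3·(0·0 - -2·0)
    = -1·0 - 3·0 + 3·0
    = 0 + 0 + 0 = 0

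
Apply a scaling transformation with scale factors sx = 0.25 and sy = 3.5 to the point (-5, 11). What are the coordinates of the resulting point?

Scaling matrix:
[[0.25, 0], [0, 3.50]]
Result: (-5 × 0.25, 11 × 3.5) = (-1.25, 38.5)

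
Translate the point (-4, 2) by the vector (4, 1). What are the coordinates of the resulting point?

Translation by (4, 1) (homogeneous matrix [[1, 0, 4], [0, 1, 1], [0, 0, 1]]):
x' = -4 + 4 = 0
y' = 2 + 1 = 3
Result: (0, 3)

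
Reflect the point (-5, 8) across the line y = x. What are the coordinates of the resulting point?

Reflection across line y = x: (-5, 8) → (8, -5)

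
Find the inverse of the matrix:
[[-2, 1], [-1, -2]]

For [[a,b],[c,d]], inverse = (1/det)·[[d,-b],[-c,a]]
det = (-2)(-2) - (1)(-1) = 4 - -1 = 5
Inverse = (1/5)·[[-2, -1], [1, -2]]
= [[-2/5, -1/5], [1/5, -2/5]]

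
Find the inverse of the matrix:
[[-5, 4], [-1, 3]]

For [[a,b],[c,d]], inverse = (1/det)·[[d,-b],[-c,a]]
det = (-5)(3) - (4)(-1) = -15 - -4 = -11
Inverse = (1/-11)·[[3, -4], [1, -5]]
= [[-3/11, 4/11], [-1/11, 5/11]]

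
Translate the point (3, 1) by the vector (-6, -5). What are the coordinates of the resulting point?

Translation by (-6, -5) (homogeneous matrix [[1, 0, -6], [0, 1, -5], [0, 0, 1]]):
x' = 3 + -6 = -3
y' = 1 + -5 = -4
Result: (-3, -4)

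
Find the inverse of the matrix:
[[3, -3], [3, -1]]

For [[a,b],[c,d]], inverse = (1/det)·[[d,-b],[-c,a]]
det = (3)(-1) - (-3)(3) = -3 - -9 = 6
Inverse = (1/6)·[[-1, 3], [-3, 3]]
= [[-1/6, 1/2], [-1/2, 1/2]]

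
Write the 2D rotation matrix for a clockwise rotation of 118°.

Rotation matrix formula: [[cos θ, -sin θ], [sin θ, cos θ]]
A clockwise rotation by 118° is equivalent to a counterclockwise rotation by -118°.
For θ = -118°:
cos(-118°) = -0.4695
sin(-118°) = -0.8829
Result: [[-0.4695, 0.8829], [-0.8829, -0.4695]]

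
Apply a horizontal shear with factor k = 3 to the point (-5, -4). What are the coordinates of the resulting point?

Shear matrix for horizontal shear with factor k = 3:
[[1, 3], [0, 1]]
Result: (-5, -4) → (-17, -4)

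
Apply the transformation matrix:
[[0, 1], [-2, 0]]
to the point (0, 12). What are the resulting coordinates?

Matrix multiplication:
[[0, 1], [-2, 0]] × [0, 12]ᵀ
= [(0)(0) + (1)(12), (-2)(0) + (0)(12)]ᵀ
= [12, 0]ᵀ
Result: (12, 0)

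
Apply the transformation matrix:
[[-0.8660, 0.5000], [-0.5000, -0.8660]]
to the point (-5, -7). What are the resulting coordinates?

Matrix multiplication:
[[-0.8660, 0.5000], [-0.5000, -0.8660]] × [-5, -7]ᵀ
= [(-0.8660)(-5) + (0.5000)(-7), (-0.5000)(-5) + (-0.8660)(-7)]ᵀ
= [0.8300, 8.5620]ᵀ
Result: (0.8300, 8.5620)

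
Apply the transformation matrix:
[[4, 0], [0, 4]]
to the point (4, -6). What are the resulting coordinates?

Matrix multiplication:
[[4, 0], [0, 4]] × [4, -6]ᵀ
= [(4)(4) + (0)(-6), (0)(4) + (4)(-6)]ᵀ
= [16, -24]ᵀ
Result: (16, -24)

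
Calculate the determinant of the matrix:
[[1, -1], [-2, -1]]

For a 2×2 matrix [[a, b], [c, d]], det = ad - bc
det = (1)(-1) - (-1)(-2) = -1 - 2 = -3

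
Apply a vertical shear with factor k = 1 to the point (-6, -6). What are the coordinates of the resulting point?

Shear matrix for vertical shear with factor k = 1:
[[1, 0], [1, 1]]
Result: (-6, -6) → (-6, -12)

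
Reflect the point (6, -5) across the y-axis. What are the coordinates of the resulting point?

Reflection across y-axis: (6, -5) → (-6, -5)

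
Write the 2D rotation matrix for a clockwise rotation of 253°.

Rotation matrix formula: [[cos θ, -sin θ], [sin θ, cos θ]]
A clockwise rotation by 253° is equivalent to a counterclockwise rotation by -253°.
For θ = -253°:
cos(-253°) = -0.2924
sin(-253°) = 0.9563
Result: [[-0.2924, -0.9563], [0.9563, -0.2924]]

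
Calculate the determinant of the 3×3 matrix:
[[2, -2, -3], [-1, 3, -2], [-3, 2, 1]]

Expansion along first row:
det = 2·det([[3,-2],[2,1]]) - -2·det([[-1,-2],[-3,1]]) + -3·det([[-1,3],[-3,2]])
    = 2·(3·1 - -2·2) - -2·(-1·1 - -2·-3) + -3·(-1·2 - 3·-3)
    = 2·7 - -2·-7 + -3·7
    = 14 + -14 + -21 = -21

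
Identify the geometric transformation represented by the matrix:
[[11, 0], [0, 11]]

This matrix represents: uniform scaling by factor 11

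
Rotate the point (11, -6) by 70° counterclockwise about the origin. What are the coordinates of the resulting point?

Rotation matrix for 70°: [[cos 70°, -sin 70°], [sin 70°, cos 70°]] ≈ [[0.342020, -0.939693], [0.939693, 0.342020]]
[[0.342020, -0.939693], [0.939693, 0.342020]] × [11, -6]ᵀ ≈ [9.4004, 8.2845]ᵀ
Result: (9.4004, 8.2845)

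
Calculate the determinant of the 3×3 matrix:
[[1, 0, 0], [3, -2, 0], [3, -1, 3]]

Expansion along first row:
det = 1·det([[-2,0],[-1,3]]) - 0·det([[3,0],[3,3]]) + 0·det([[3,-2],[3,-1]])
    = 1·(-2·3 - 0·-1) - 0·(3·3 - 0·3) + 0·(3·-1 - -2·3)
    = 1·-6 - 0·9 + 0·3
    = -6 + 0 + 0 = -6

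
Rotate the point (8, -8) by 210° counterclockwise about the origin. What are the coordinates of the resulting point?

Rotation matrix for 210°: [[cos 210°, -sin 210°], [sin 210°, cos 210°]] ≈ [[-0.866025, 0.500000], [-0.500000, -0.866025]]
[[-0.866025, 0.500000], [-0.500000, -0.866025]] × [8, -8]ᵀ ≈ [-10.9282, 2.9282]ᵀ
Result: (-10.9282, 2.9282)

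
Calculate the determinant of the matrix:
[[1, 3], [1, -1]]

For a 2×2 matrix [[a, b], [c, d]], det = ad - bc
det = (1)(-1) - (3)(1) = -1 - 3 = -4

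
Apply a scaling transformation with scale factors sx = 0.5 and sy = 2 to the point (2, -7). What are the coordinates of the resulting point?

Scaling matrix:
[[0.50, 0], [0, 2]]
Result: (2 × 0.5, -7 × 2) = (1, -14)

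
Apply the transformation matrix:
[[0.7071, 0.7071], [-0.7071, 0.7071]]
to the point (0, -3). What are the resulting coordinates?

Matrix multiplication:
[[0.7071, 0.7071], [-0.7071, 0.7071]] × [0, -3]ᵀ
= [(0.7071)(0) + (0.7071)(-3), (-0.7071)(0) + (0.7071)(-3)]ᵀ
= [-2.1213, -2.1213]ᵀ
Result: (-2.1213, -2.1213)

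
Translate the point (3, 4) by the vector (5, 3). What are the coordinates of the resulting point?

Translation by (5, 3) (homogeneous matrix [[1, 0, 5], [0, 1, 3], [0, 0, 1]]):
x' = 3 + 5 = 8
y' = 4 + 3 = 7
Result: (8, 7)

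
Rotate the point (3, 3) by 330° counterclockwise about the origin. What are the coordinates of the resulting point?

Rotation matrix for 330°: [[cos 330°, -sin 330°], [sin 330°, cos 330°]] ≈ [[0.866025, 0.500000], [-0.500000, 0.866025]]
[[0.866025, 0.500000], [-0.500000, 0.866025]] × [3, 3]ᵀ ≈ [4.0981, 1.0981]ᵀ
Result: (4.0981, 1.0981)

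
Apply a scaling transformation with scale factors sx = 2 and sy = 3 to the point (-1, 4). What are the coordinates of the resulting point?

Scaling matrix:
[[2, 0], [0, 3]]
Result: (-1 × 2, 4 × 3) = (-2, 12)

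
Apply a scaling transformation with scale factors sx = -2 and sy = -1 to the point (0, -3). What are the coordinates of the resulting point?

Scaling matrix:
[[-2, 0], [0, -1]]
Result: (0 × -2, -3 × -1) = (0, 3)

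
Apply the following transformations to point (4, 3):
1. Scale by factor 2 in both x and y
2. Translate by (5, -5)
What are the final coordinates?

Step 1: Scale (4, 3) by 2 → (8, 6)
Step 2: Translate by (5, -5) → (13, 1)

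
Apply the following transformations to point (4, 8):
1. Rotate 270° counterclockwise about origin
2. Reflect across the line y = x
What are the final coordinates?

Step 1: Rotate 270° → (8, -4)
Step 2: Reflect across line y = x → (-4, 8)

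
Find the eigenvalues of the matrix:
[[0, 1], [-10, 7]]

Characteristic equation: det(A - λI) = 0
λ² - (trace)λ + (det) = 0
trace = 0 + 7 = 7, det = (0)(7) - (1)(-10) = 10
λ² - (7)λ + (10) = 0
λ = (7 ± √((7)² - 4·(10))) / 2 = (7 ± √9) / 2
Solving: λ = 2, 5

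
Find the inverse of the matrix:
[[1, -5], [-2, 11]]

For [[a,b],[c,d]], inverse = (1/det)·[[d,-b],[-c,a]]
det = (1)(11) - (-5)(-2) = 11 - 10 = 1
Inverse = [[11, 5], [2, 1]]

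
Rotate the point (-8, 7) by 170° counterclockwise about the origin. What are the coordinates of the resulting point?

Rotation matrix for 170°: [[cos 170°, -sin 170°], [sin 170°, cos 170°]] ≈ [[-0.984808, -0.173648], [0.173648, -0.984808]]
[[-0.984808, -0.173648], [0.173648, -0.984808]] × [-8, 7]ᵀ ≈ [6.6629, -8.2828]ᵀ
Result: (6.6629, -8.2828)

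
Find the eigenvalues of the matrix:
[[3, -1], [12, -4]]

Characteristic equation: det(A - λI) = 0
λ² - (trace)λ + (det) = 0
trace = 3 + -4 = -1, det = (3)(-4) - (-1)(12) = 0
λ² - (-1)λ + (0) = 0
λ = (-1 ± √((-1)² - 4·(0))) / 2 = (-1 ± √1) / 2
Solving: λ = -1, 0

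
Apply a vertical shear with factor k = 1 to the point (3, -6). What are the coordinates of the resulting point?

Shear matrix for vertical shear with factor k = 1:
[[1, 0], [1, 1]]
Result: (3, -6) → (3, -3)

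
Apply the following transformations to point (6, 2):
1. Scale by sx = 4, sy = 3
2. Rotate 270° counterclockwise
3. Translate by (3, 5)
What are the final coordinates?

Step 1: Scale → (24, 6)
Step 2: Rotate 270° → (6, -24)
Step 3: Translate → (9, -19)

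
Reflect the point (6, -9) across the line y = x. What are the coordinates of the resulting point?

Reflection across line y = x: (6, -9) → (-9, 6)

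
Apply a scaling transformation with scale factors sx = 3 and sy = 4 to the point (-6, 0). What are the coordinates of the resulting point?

Scaling matrix:
[[3, 0], [0, 4]]
Result: (-6 × 3, 0 × 4) = (-18, 0)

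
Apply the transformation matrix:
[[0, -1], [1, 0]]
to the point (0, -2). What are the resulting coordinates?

Matrix multiplication:
[[0, -1], [1, 0]] × [0, -2]ᵀ
= [(0)(0) + (-1)(-2), (1)(0) + (0)(-2)]ᵀ
= [2, 0]ᵀ
Result: (2, 0)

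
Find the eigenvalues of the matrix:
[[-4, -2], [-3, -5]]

Characteristic equation: det(A - λI) = 0
λ² - (trace)λ + (det) = 0
trace = -4 + -5 = -9, det = (-4)(-5) - (-2)(-3) = 14
λ² - (-9)λ + (14) = 0
λ = (-9 ± √((-9)² - 4·(14))) / 2 = (-9 ± √25) / 2
Solving: λ = -7, -2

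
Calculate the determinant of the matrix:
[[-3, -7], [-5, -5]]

For a 2×2 matrix [[a, b], [c, d]], det = ad - bc
det = (-3)(-5) - (-7)(-5) = 15 - 35 = -20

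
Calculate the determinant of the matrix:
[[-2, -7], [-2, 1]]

For a 2×2 matrix [[a, b], [c, d]], det = ad - bc
det = (-2)(1) - (-7)(-2) = -2 - 14 = -16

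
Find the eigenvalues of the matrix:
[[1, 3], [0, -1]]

Characteristic equation: det(A - λI) = 0
λ² - (trace)λ + (det) = 0
trace = 1 + -1 = 0, det = (1)(-1) - (3)(0) = -1
λ² - (0)λ + (-1) = 0
λ = (0 ± √((0)² - 4·(-1))) / 2 = (0 ± √4) / 2
Solving: λ = -1, 1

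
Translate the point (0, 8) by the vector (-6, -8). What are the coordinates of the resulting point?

Translation by (-6, -8) (homogeneous matrix [[1, 0, -6], [0, 1, -8], [0, 0, 1]]):
x' = 0 + -6 = -6
y' = 8 + -8 = 0
Result: (-6, 0)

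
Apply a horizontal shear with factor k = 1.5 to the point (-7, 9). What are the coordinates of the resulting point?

Shear matrix for horizontal shear with factor k = 1.5:
[[1, 1.50], [0, 1]]
Result: (-7, 9) → (6.5, 9)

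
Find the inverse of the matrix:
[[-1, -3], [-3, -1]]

For [[a,b],[c,d]], inverse = (1/det)·[[d,-b],[-c,a]]
det = (-1)(-1) - (-3)(-3) = 1 - 9 = -8
Inverse = (1/-8)·[[-1, 3], [3, -1]]
= [[1/8, -3/8], [-3/8, 1/8]]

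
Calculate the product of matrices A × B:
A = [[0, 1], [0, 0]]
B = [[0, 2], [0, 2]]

Matrix multiplication:
C[0][0] = 0×0 + 1×0 = 0
C[0][1] = 0×2 + 1×2 = 2
C[1][0] = 0×0 + 0×0 = 0
C[1][1] = 0×2 + 0×2 = 0
Result: [[0, 2], [0, 0]]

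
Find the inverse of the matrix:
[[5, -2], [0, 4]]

For [[a,b],[c,d]], inverse = (1/det)·[[d,-b],[-c,a]]
det = (5)(4) - (-2)(0) = 20 - 0 = 20
Inverse = (1/20)·[[4, 2], [0, 5]]
= [[1/5, 1/10], [0, 1/4]]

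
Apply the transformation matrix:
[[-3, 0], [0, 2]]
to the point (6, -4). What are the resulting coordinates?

Matrix multiplication:
[[-3, 0], [0, 2]] × [6, -4]ᵀ
= [(-3)(6) + (0)(-4), (0)(6) + (2)(-4)]ᵀ
= [-18, -8]ᵀ
Result: (-18, -8)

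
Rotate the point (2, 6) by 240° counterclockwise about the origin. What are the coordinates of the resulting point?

Rotation matrix for 240°: [[cos 240°, -sin 240°], [sin 240°, cos 240°]] ≈ [[-0.500000, 0.866025], [-0.866025, -0.500000]]
[[-0.500000, 0.866025], [-0.866025, -0.500000]] × [2, 6]ᵀ ≈ [4.1962, -4.7321]ᵀ
Result: (4.1962, -4.7321)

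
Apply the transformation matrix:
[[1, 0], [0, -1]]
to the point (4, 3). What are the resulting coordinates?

Matrix multiplication:
[[1, 0], [0, -1]] × [4, 3]ᵀ
= [(1)(4) + (0)(3), (0)(4) + (-1)(3)]ᵀ
= [4, -3]ᵀ
Result: (4, -3)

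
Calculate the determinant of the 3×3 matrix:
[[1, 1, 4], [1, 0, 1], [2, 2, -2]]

Expansion along first row:
det = 1·det([[0,1],[2,-2]]) - 1·det([[1,1],[2,-2]]) + 4·det([[1,0],[2,2]])
    = 1·(0·-2 - 1·2) - 1·(1·-2 - 1·2) + 4·(1·2 - 0·2)
    = 1·-2 - 1·-4 + 4·2
    = -2 + 4 + 8 = 10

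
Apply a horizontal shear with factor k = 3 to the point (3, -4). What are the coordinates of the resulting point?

Shear matrix for horizontal shear with factor k = 3:
[[1, 3], [0, 1]]
Result: (3, -4) → (-9, -4)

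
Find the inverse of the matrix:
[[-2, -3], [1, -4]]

For [[a,b],[c,d]], inverse = (1/det)·[[d,-b],[-c,a]]
det = (-2)(-4) - (-3)(1) = 8 - -3 = 11
Inverse = (1/11)·[[-4, 3], [-1, -2]]
= [[-4/11, 3/11], [-1/11, -2/11]]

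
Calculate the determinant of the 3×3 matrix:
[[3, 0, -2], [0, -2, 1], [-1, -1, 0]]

Expansion along first row:
det = 3·det([[-2,1],[-1,0]]) - 0·det([[0,1],[-1,0]]) + -2·det([[0,-2],[-1,-1]])
    = 3·(-2·0 - 1·-1) - 0·(0·0 - 1·-1) + -2·(0·-1 - -2·-1)
    = 3·1 - 0·1 + -2·-2
    = 3 + 0 + 4 = 7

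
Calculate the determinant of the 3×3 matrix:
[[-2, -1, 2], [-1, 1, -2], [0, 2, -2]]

Expansion along first row:
det = -2·det([[1,-2],[2,-2]]) - -1·det([[-1,-2],[0,-2]]) + 2·det([[-1,1],[0,2]])
    = -2·(1·-2 - -2·2) - -1·(-1·-2 - -2·0) + 2·(-1·2 - 1·0)
    = -2·2 - -1·2 + 2·-2
    = -4 + 2 + -4 = -6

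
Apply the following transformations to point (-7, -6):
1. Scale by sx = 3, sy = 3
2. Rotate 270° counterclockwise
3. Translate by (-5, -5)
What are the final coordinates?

Step 1: Scale → (-21, -18)
Step 2: Rotate 270° → (-18, 21)
Step 3: Translate → (-23, 16)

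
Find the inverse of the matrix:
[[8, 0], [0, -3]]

For [[a,b],[c,d]], inverse = (1/det)·[[d,-b],[-c,a]]
det = (8)(-3) - (0)(0) = -24 - 0 = -24
Inverse = (1/-24)·[[-3, 0], [0, 8]]
= [[1/8, 0], [0, -1/3]]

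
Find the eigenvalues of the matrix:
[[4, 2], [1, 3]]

Characteristic equation: det(A - λI) = 0
λ² - (trace)λ + (det) = 0
trace = 4 + 3 = 7, det = (4)(3) - (2)(1) = 10
λ² - (7)λ + (10) = 0
λ = (7 ± √((7)² - 4·(10))) / 2 = (7 ± √9) / 2
Solving: λ = 2, 5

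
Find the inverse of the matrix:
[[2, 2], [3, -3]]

For [[a,b],[c,d]], inverse = (1/det)·[[d,-b],[-c,a]]
det = (2)(-3) - (2)(3) = -6 - 6 = -12
Inverse = (1/-12)·[[-3, -2], [-3, 2]]
= [[1/4, 1/6], [1/4, -1/6]]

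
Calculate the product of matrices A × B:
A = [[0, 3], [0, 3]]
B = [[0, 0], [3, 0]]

Matrix multiplication:
C[0][0] = 0×0 + 3×3 = 9
C[0][1] = 0×0 + 3×0 = 0
C[1][0] = 0×0 + 3×3 = 9
C[1][1] = 0×0 + 3×0 = 0
Result: [[9, 0], [9, 0]]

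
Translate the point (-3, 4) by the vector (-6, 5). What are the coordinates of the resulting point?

Translation by (-6, 5) (homogeneous matrix [[1, 0, -6], [0, 1, 5], [0, 0, 1]]):
x' = -3 + -6 = -9
y' = 4 + 5 = 9
Result: (-9, 9)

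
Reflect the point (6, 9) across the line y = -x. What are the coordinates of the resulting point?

Reflection across line y = -x: (6, 9) → (-9, -6)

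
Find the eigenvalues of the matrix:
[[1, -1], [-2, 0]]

Characteristic equation: det(A - λI) = 0
λ² - (trace)λ + (det) = 0
trace = 1 + 0 = 1, det = (1)(0) - (-1)(-2) = -2
λ² - (1)λ + (-2) = 0
λ = (1 ± √((1)² - 4·(-2))) / 2 = (1 ± √9) / 2
Solving: λ = -1, 2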